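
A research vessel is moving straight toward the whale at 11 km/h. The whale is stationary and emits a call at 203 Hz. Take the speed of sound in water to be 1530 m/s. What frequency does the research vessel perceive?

203 Hz

11 km/h = 3.056 m/s.
Only the observer moves, toward the source, so f' = f · (v + v_o)/v.
f' = 203 × (1530 + 3.056)/1530 = 203 × 1533.1/1530 ≈ 203 Hz.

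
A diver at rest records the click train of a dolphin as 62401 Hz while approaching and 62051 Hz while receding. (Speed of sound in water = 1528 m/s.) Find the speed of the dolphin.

f₁/f₂ = (v + v_s)/(v − v_s), so v_s = v · (f₁ − f₂)/(f₁ + f₂).
v_s = 1528 × (62401 − 62051)/(62401 + 62051) = 1528 × 350/124452 ≈ 4.3 m/s.

4.3 m/s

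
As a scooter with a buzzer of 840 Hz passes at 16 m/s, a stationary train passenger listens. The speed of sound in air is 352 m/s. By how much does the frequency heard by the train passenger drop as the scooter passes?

Approaching: f₁ = f · v/(v − v_s) = 840 × 352/336 ≈ 880.0 Hz.
Receding: f₂ = f · v/(v + v_s) = 840 × 352/368 ≈ 803.5 Hz.
Drop: f₁ − f₂ = 2f·v·v_s/(v² − v_s²) = 2 × 840 × 352 × 16/(352² − 16²) ≈ 76.5 Hz.

76.5 Hz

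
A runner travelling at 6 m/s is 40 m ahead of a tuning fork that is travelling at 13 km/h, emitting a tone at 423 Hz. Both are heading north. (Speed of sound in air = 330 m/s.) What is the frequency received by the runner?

13 km/h = 3.611 m/s.
The runner is ahead, so the tuning fork is moving toward it while the runner is moving away from the tuning fork.
General Doppler shift: f' = f · (v − v_o)/(v − v_s).
f' = 423 × (330 − 6)/(330 − 3.611) = 423 × 324/326.39 ≈ 420 Hz.

420 Hz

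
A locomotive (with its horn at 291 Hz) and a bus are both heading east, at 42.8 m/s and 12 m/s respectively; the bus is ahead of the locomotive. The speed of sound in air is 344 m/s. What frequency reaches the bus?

321 Hz

The bus is ahead, so the locomotive is moving toward it while the bus is moving away from the locomotive.
General Doppler shift: f' = f · (v − v_o)/(v − v_s).
f' = 291 × (344 − 12)/(344 − 42.8) = 291 × 332/301.2 ≈ 321 Hz.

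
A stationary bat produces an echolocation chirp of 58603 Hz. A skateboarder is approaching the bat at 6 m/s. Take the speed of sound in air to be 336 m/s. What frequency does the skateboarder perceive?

59649 Hz

Only the observer moves, toward the source, so f' = f · (v + v_o)/v.
f' = 58603 × (336 + 6)/336 = 58603 × 342/336 ≈ 59649 Hz.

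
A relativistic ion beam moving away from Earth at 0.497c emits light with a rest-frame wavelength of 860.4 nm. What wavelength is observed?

1484.3 nm

Relativistic Doppler for wavelength: λ' = λ₀ · √((1 + β)/(1 − β)).
λ' = 860.4 × √(1.4970/0.5030) = 860.4 × 1.72515 ≈ 1484.3 nm.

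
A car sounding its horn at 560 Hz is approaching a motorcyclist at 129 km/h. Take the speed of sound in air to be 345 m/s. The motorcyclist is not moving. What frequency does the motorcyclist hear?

129 km/h = 35.83 m/s.
With the source moving toward a stationary observer, f' = f · v/(v − v_s).
f' = 560 × 345/(345 − 35.83) = 560 × 345/309.2 ≈ 625 Hz.

625 Hz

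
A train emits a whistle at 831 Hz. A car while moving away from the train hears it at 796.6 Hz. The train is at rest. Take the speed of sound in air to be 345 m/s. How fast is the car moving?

f' = f · (v − v_o)/v ⇒ v_o = v · |f'/f − 1|.
v_o = 345 × |796.6/831 − 1| = 345 × 0.0414 ≈ 14.3 m/s.

14.3 m/s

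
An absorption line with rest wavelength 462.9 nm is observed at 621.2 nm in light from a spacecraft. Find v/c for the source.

0.286

λ'/λ₀ = 1.3420 > 1 (redshift), so the source is receding.
λ'/λ₀ = √((1 + β)/(1 − β)) for a receding source ⇒ β = (r² − 1)/(r² + 1) with r = λ'/λ₀.
β = (1.8009 − 1)/(1.8009 + 1) ≈ 0.286.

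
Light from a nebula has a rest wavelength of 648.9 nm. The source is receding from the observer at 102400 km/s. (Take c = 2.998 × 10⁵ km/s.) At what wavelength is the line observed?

926.2 nm

β = v/c = 102400/299800 = 0.3416.
Relativistic Doppler for wavelength: λ' = λ₀ · √((1 + β)/(1 − β)).
λ' = 648.9 × √(1.3416/0.6584) = 648.9 × 1.42741 ≈ 926.2 nm.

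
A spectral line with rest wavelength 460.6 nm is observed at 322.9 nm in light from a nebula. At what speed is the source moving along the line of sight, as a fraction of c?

λ'/λ₀ = 0.7010 < 1 (blueshift), so the source is approaching.
λ'/λ₀ = √((1 − β)/(1 + β)) for an approaching source ⇒ β = (1 − r²)/(1 + r²) with r = λ'/λ₀.
β = (1 − 0.4915)/(1 + 0.4915) ≈ 0.341.

0.341c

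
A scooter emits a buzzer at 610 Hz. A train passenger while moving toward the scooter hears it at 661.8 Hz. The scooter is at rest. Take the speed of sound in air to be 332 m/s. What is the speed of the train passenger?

f' = f · (v + v_o)/v ⇒ v_o = v · |f'/f − 1|.
v_o = 332 × |661.8/610 − 1| = 332 × 0.08492 ≈ 28 m/s.

28 m/s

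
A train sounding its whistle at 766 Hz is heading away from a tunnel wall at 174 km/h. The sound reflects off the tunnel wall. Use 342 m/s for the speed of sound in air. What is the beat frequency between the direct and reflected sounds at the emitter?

190 Hz

174 km/h = 48.33 m/s.
The tunnel wall receives the sound from a moving source: f₁ = f₀ · v/(v + v_e) = 766 × 342/390.33 ≈ 671.1 Hz.
On the return leg the train is a moving observer: f₂ = f₁ · (v − v_e)/v = 671.1 × 293.67/342 ≈ 576.3 Hz.
Equivalently f₂ = f₀ · (v − v_e)/(v + v_e).
Beat against the emitted tone: |f₂ − f₀| = 2v_e·f₀/(v + v_e) = 2 × 48.33 × 766/390.33 ≈ 190 Hz.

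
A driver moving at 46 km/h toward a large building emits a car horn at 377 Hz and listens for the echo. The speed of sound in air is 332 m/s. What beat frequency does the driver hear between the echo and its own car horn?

30.2 Hz

46 km/h = 12.78 m/s.
The large building receives the sound from a moving source: f₁ = f₀ · v/(v − v_e) = 377 × 332/319.22 ≈ 392.1 Hz.
On the return leg the driver is a moving observer: f₂ = f₁ · (v + v_e)/v = 392.1 × 344.78/332 ≈ 407.2 Hz.
Beat against the emitted tone: |f₂ − f₀| = 2v_e·f₀/(v − v_e) = 2 × 12.78 × 377/319.22 ≈ 30.2 Hz.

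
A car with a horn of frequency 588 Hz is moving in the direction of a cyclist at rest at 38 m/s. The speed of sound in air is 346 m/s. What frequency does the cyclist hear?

661 Hz

Moving source, stationary observer: f' = f · v/(v − v_s) since the source is approaching.
f' = 588 × 346/(346 − 38) = 588 × 346/308 ≈ 661 Hz.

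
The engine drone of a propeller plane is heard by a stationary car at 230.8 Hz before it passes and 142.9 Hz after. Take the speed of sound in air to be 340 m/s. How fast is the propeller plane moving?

f₁/f₂ = (v + v_s)/(v − v_s), so v_s = v · (f₁ − f₂)/(f₁ + f₂).
v_s = 340 × (230.8 − 142.9)/(230.8 + 142.9) = 340 × 87.9/373.7 ≈ 80 m/s.

80 m/s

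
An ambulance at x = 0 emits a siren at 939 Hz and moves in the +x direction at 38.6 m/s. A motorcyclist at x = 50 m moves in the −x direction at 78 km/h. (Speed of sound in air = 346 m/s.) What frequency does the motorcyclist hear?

78 km/h = 21.67 m/s.
The observer lies on the +x side, so the source is heading toward the observer and the observer is heading toward the source.
Both move, so f' = f · (v + v_o)/(v − v_s).
f' = 939 × (346 + 21.67)/(346 − 38.6) = 939 × 367.67/307.4 ≈ 1123 Hz.

1123 Hz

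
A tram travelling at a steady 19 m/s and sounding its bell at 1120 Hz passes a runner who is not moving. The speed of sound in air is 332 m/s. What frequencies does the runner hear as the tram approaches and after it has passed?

Approaching: f₁ = f · v/(v − v_s) = 1120 × 332/313 ≈ 1188 Hz.
Receding: f₂ = f · v/(v + v_s) = 1120 × 332/351 ≈ 1059 Hz.

1188 Hz approaching; 1059 Hz receding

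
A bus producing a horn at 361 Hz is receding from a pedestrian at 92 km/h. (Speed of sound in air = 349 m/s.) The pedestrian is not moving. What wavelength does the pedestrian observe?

92 km/h = 25.56 m/s.
Moving source, stationary observer: f' = f · v/(v + v_s) since the source is receding.
f' = 361 × 349/(349 + 25.56) ≈ 336 Hz.
λ' = v/f' = 349/336.369 ≈ 1.04 m.

1.04 m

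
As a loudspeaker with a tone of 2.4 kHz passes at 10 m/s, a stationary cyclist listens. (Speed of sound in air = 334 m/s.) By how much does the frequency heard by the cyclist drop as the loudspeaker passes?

0.144 kHz

Approaching: f₁ = f · v/(v − v_s) = 2.4 × 334/324 ≈ 2.474 kHz.
Receding: f₂ = f · v/(v + v_s) = 2.4 × 334/344 ≈ 2.330 kHz.
Drop: f₁ − f₂ = 2f·v·v_s/(v² − v_s²) = 2 × 2.4 × 334 × 10/(334² − 10²) ≈ 0.144 kHz.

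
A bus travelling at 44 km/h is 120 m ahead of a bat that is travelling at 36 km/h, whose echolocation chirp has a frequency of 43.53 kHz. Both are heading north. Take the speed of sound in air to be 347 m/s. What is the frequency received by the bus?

43.2 kHz

36 km/h = 10 m/s; 44 km/h = 12.22 m/s.
The bus is ahead, so the bat is moving toward it while the bus is moving away from the bat.
With source approaching and observer receding, f' = f · (v − v_o)/(v − v_s).
f' = 43.53 × (347 − 12.22)/(347 − 10) = 43.53 × 334.78/337 ≈ 43.2 kHz.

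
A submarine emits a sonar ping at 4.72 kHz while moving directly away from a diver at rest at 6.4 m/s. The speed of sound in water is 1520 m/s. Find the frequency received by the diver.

With the source moving away from a stationary observer, f' = f · v/(v + v_s).
f' = 4.72 × 1520/(1520 + 6.4) = 4.72 × 1520/1526 ≈ 4.70 kHz.

4.70 kHz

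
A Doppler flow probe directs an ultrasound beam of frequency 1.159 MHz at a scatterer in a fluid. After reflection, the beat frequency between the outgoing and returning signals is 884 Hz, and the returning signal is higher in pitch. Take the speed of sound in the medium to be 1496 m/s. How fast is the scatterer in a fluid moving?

Double Doppler shift off a moving reflector: f₂ = f₀ · (v + u)/(v − u) (u > 0 toward emitter).
Returning signal is higher, so f₂ = f₀ + Δf = 1159000 + 884 = 1159884 Hz.
Rearranging, u = v · (f₂ − f₀)/(f₂ + f₀) = 1496 × 884/2318884 ≈ 0.57 m/s.
So the scatterer in a fluid is moving at 0.57 m/s toward the emitter.

0.57 m/s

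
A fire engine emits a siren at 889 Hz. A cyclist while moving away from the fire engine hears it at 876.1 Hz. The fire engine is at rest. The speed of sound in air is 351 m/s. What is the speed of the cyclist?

5.1 m/s

f' = f · (v − v_o)/v ⇒ v_o = v · |f'/f − 1|.
v_o = 351 × |876.1/889 − 1| = 351 × 0.01451 ≈ 5.1 m/s.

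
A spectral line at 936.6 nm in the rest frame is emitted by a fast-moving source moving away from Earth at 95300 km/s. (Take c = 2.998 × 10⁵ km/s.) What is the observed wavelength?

1301.9 nm

β = v/c = 95300/299800 = 0.3179.
Relativistic Doppler for wavelength: λ' = λ₀ · √((1 + β)/(1 − β)).
λ' = 936.6 × √(1.3179/0.6821) = 936.6 × 1.38997 ≈ 1301.9 nm.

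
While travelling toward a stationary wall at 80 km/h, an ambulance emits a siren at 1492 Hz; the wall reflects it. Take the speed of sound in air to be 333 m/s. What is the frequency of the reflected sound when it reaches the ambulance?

80 km/h = 22.22 m/s.
The wall receives the sound from a moving source: f₁ = f₀ · v/(v − v_e) = 1492 × 333/310.78 ≈ 1599 Hz.
On the return leg the ambulance is a moving observer: f₂ = f₁ · (v + v_e)/v = 1599 × 355.22/333 ≈ 1705 Hz.

1705 Hz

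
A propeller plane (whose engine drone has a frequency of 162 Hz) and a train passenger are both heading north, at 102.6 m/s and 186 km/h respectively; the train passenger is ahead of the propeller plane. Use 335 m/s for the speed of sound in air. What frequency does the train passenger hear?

198 Hz

186 km/h = 51.67 m/s.
The train passenger is ahead, so the propeller plane is moving toward it while the train passenger is moving away from the propeller plane.
Both move, so f' = f · (v − v_o)/(v − v_s).
f' = 162 × (335 − 51.67)/(335 − 102.6) = 162 × 283.33/232.4 ≈ 198 Hz.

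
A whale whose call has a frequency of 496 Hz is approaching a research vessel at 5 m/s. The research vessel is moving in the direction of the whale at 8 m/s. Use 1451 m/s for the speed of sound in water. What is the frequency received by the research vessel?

500 Hz

General Doppler shift: f' = f · (v + v_o)/(v − v_s).
f' = 496 × (1451 + 8)/(1451 − 5) = 496 × 1459/1446 ≈ 500 Hz.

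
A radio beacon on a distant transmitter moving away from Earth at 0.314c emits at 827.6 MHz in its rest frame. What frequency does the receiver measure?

598.0 MHz

Relativistic Doppler for frequency: f' = f₀ · √((1 − β)/(1 + β)).
f' = 827.6 × √(0.6860/1.3140) = 827.6 × 0.72254 ≈ 598.0 MHz.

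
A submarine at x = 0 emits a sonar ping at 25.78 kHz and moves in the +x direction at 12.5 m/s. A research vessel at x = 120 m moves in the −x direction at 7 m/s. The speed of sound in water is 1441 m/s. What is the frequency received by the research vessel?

26.1 kHz

The observer lies on the +x side, so the source is heading toward the observer and the observer is heading toward the source.
Both move, so f' = f · (v + v_o)/(v − v_s).
f' = 25.78 × (1441 + 7)/(1441 − 12.5) = 25.78 × 1448/1428.5 ≈ 26.1 kHz.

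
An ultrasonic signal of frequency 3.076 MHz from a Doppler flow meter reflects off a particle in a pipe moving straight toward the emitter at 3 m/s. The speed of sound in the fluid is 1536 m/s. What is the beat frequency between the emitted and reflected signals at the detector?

12039 Hz

The particle in a pipe first receives the wave as a moving observer: f₁ = f₀ · (v + u)/v = 3.076 × (1536 + 3)/1536 ≈ 3.08201 MHz.
On reflection it acts as a source moving toward the stationary detector: f₂ = f₁ · v/(v − u) = 3.08201 × 1536/1533 ≈ 3.08804 MHz.
Beat frequency (with f₀ = 3076000 Hz): |f₂ − f₀| = 2u·f₀/(v − u) = 2 × 3 × 3076000/1533 ≈ 12039 Hz.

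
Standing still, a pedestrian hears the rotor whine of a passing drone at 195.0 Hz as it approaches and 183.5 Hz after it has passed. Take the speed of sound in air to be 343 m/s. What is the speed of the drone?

f₁/f₂ = (v + v_s)/(v − v_s), so v_s = v · (f₁ − f₂)/(f₁ + f₂).
v_s = 343 × (195.0 − 183.5)/(195.0 + 183.5) = 343 × 11.5/378.5 ≈ 10.4 m/s.

10.4 m/s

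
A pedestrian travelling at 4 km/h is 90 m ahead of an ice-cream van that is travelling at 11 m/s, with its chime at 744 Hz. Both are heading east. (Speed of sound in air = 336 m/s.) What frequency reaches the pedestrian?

4 km/h = 1.111 m/s.
The pedestrian is ahead, so the ice-cream van is moving toward it while the pedestrian is moving away from the ice-cream van.
Both move, so f' = f · (v − v_o)/(v − v_s).
f' = 744 × (336 − 1.111)/(336 − 11) = 744 × 334.89/325 ≈ 767 Hz.

767 Hz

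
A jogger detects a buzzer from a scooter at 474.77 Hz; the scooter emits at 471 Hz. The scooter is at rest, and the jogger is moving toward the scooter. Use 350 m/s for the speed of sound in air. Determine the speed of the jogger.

2.80 m/s

f' = f · (v + v_o)/v ⇒ v_o = v · |f'/f − 1|.
v_o = 350 × |474.77/471 − 1| = 350 × 0.008004 ≈ 2.80 m/s.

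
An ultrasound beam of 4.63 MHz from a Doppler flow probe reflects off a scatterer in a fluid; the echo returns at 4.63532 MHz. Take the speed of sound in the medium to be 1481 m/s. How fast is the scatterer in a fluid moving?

Double Doppler shift off a moving reflector: f₂ = f₀ · (v + u)/(v − u) (u > 0 toward emitter).
Rearranging, u = v · (f₂ − f₀)/(f₂ + f₀) = 1481 × 0.00532/9.26532 ≈ 0.85 m/s.
So the scatterer in a fluid is moving at 0.85 m/s toward the emitter.

0.85 m/s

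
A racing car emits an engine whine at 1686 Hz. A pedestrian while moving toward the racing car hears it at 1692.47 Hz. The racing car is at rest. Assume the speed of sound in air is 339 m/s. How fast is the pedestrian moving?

f' = f · (v + v_o)/v ⇒ v_o = v · |f'/f − 1|.
v_o = 339 × |1692.47/1686 − 1| = 339 × 0.003837 ≈ 1.30 m/s.

1.30 m/s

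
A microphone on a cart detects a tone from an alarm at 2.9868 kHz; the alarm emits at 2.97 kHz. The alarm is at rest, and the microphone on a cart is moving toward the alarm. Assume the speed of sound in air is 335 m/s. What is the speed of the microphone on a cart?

1.89 m/s

f' = f · (v + v_o)/v ⇒ v_o = v · |f'/f − 1|.
v_o = 335 × |2.9868/2.97 − 1| = 335 × 0.005657 ≈ 1.89 m/s.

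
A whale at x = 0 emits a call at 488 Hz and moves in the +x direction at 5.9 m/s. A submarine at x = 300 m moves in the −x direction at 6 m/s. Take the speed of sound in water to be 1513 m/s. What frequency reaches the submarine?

The observer lies on the +x side, so the source is heading toward the observer and the observer is heading toward the source.
With source approaching and observer approaching, f' = f · (v + v_o)/(v − v_s).
f' = 488 × (1513 + 6)/(1513 − 5.9) = 488 × 1519/1507.1 ≈ 492 Hz.

492 Hz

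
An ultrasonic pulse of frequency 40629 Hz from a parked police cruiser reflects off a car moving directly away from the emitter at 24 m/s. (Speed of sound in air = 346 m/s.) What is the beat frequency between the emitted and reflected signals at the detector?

5271 Hz

The car first receives the wave as a moving observer: f₁ = f₀ · (v − u)/v = 40629 × (346 − 24)/346 ≈ 37811 Hz.
The reflection then acts as a moving source: f₂ = f₁ · v/(v + u) ≈ 35358 Hz.
Equivalently f₂ = f₀ · (v − u)/(v + u).
Beat frequency: |f₂ − f₀| = 2u·f₀/(v + u) = 2 × 24 × 40629/370 ≈ 5271 Hz.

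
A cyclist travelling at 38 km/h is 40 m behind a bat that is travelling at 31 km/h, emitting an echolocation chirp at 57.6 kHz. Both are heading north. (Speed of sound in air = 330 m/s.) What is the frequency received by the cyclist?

31 km/h = 8.611 m/s; 38 km/h = 10.56 m/s.
The cyclist is behind, so the bat is moving away from it while the cyclist is moving toward the bat.
General Doppler shift: f' = f · (v + v_o)/(v + v_s).
f' = 57.6 × (330 + 10.56)/(330 + 8.611) = 57.6 × 340.56/338.61 ≈ 57.9 kHz.

57.9 kHz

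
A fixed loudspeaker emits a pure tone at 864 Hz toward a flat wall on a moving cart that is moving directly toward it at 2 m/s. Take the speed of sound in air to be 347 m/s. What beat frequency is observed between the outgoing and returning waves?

10.0 Hz

The flat wall on a moving cart first receives the wave as a moving observer: f₁ = f₀ · (v + u)/v = 864 × (347 + 2)/347 ≈ 868.98 Hz.
On reflection it acts as a source moving toward the stationary detector: f₂ = f₁ · v/(v − u) = 868.98 × 347/345 ≈ 874.02 Hz.
Equivalently f₂ = f₀ · (v + u)/(v − u).
Beat frequency: |f₂ − f₀| = 2u·f₀/(v − u) = 2 × 2 × 864/345 ≈ 10.0 Hz.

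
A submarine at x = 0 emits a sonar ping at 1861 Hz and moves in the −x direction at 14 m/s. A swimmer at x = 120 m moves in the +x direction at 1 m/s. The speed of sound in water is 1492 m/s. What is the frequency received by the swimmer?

1842 Hz

The observer lies on the +x side, so the source is heading away from the observer and the observer is heading away from the source.
With source receding and observer receding, f' = f · (v − v_o)/(v + v_s).
f' = 1861 × (1492 − 1)/(1492 + 14) = 1861 × 1491/1506 ≈ 1842 Hz.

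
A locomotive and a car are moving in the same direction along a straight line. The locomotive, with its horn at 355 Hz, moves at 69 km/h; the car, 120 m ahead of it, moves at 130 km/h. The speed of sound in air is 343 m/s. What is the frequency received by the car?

336 Hz

69 km/h = 19.17 m/s; 130 km/h = 36.11 m/s.
The car is ahead, so the locomotive is moving toward it while the car is moving away from the locomotive.
General Doppler shift: f' = f · (v − v_o)/(v − v_s).
f' = 355 × (343 − 36.11)/(343 − 19.17) = 355 × 306.89/323.83 ≈ 336 Hz.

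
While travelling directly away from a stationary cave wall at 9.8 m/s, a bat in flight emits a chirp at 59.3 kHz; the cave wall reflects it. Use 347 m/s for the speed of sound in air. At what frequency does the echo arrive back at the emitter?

56.0 kHz

The cave wall receives the sound from a moving source: f₁ = f₀ · v/(v + v_e) = 59.3 × 347/356.8 ≈ 57.7 kHz.
On the return leg the bat in flight is a moving observer: f₂ = f₁ · (v − v_e)/v = 57.7 × 337.2/347 ≈ 56.0 kHz.
Equivalently f₂ = f₀ · (v − v_e)/(v + v_e).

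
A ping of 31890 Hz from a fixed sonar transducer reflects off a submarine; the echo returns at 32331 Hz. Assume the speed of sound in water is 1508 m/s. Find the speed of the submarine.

Double Doppler shift off a moving reflector: f₂ = f₀ · (v + u)/(v − u) (u > 0 toward emitter).
Rearranging, u = v · (f₂ − f₀)/(f₂ + f₀) = 1508 × 441/64221 ≈ 10.4 m/s.
So the submarine is moving at 10.4 m/s toward the emitter.

10.4 m/s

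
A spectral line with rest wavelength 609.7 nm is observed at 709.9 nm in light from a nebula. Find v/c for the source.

0.151c

λ'/λ₀ = 1.1643 > 1 (redshift), so the source is receding.
λ'/λ₀ = √((1 + β)/(1 − β)) for a receding source ⇒ β = (r² − 1)/(r² + 1) with r = λ'/λ₀.
β = (1.3557 − 1)/(1.3557 + 1) ≈ 0.151.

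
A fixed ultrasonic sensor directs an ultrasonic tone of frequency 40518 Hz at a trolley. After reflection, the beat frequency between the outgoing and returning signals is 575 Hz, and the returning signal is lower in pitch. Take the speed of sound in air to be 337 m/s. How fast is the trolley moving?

2.41 m/s

Double Doppler shift off a moving reflector: f₂ = f₀ · (v + u)/(v − u) (u > 0 toward emitter).
Returning signal is lower, so f₂ = f₀ − Δf = 40518 − 575 = 39943 Hz.
Rearranging, u = v · (f₂ − f₀)/(f₂ + f₀) = 337 × -575/80461 ≈ -2.41 m/s.
So the trolley is moving at 2.41 m/s away from the emitter.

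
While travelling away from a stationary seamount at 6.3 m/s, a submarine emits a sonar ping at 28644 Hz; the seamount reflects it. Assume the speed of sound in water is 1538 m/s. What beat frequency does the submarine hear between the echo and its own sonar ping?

The seamount receives the sound from a moving source: f₁ = f₀ · v/(v + v_e) = 28644 × 1538/1544.3 ≈ 28527 Hz.
On the return leg the submarine is a moving observer: f₂ = f₁ · (v − v_e)/v = 28527 × 1531.7/1538 ≈ 28410 Hz.
Equivalently f₂ = f₀ · (v − v_e)/(v + v_e).
Beat against the emitted tone: |f₂ − f₀| = 2v_e·f₀/(v + v_e) = 2 × 6.3 × 28644/1544.3 ≈ 234 Hz.

234 Hz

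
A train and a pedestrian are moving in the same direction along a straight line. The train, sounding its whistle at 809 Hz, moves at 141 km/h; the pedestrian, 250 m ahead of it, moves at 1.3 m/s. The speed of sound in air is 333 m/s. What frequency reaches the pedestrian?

913 Hz

141 km/h = 39.17 m/s.
The pedestrian is ahead, so the train is moving toward it while the pedestrian is moving away from the train.
Both move, so f' = f · (v − v_o)/(v − v_s).
f' = 809 × (333 − 1.3)/(333 − 39.17) = 809 × 331.7/293.83 ≈ 913 Hz.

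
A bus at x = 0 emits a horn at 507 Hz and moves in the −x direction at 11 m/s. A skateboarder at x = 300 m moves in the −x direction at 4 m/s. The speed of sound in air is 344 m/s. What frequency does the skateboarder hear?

The observer lies on the +x side, so the source is heading away from the observer and the observer is heading toward the source.
General Doppler shift: f' = f · (v + v_o)/(v + v_s).
f' = 507 × (344 + 4)/(344 + 11) = 507 × 348/355 ≈ 497 Hz.

497 Hz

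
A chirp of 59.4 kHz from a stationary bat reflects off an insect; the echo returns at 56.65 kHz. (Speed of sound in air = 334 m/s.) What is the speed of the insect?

7.9 m/s

Double Doppler shift off a moving reflector: f₂ = f₀ · (v + u)/(v − u) (u > 0 toward emitter).
Rearranging, u = v · (f₂ − f₀)/(f₂ + f₀) = 334 × -2.75/116.05 ≈ -7.9 m/s.
So the insect is moving at 7.9 m/s away from the emitter.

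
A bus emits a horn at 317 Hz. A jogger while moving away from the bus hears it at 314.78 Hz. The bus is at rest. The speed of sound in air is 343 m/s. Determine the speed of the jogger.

2.40 m/s

f' = f · (v − v_o)/v ⇒ v_o = v · |f'/f − 1|.
v_o = 343 × |314.78/317 − 1| = 343 × 0.007003 ≈ 2.40 m/s.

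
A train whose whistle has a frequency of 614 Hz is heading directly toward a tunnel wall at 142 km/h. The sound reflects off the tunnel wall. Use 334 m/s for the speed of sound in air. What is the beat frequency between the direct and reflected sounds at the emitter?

142 km/h = 39.44 m/s.
The tunnel wall receives the sound from a moving source: f₁ = f₀ · v/(v − v_e) = 614 × 334/294.56 ≈ 696.2 Hz.
On the return leg the train is a moving observer: f₂ = f₁ · (v + v_e)/v = 696.2 × 373.44/334 ≈ 778.4 Hz.
Equivalently f₂ = f₀ · (v + v_e)/(v − v_e).
Beat against the emitted tone: |f₂ − f₀| = 2v_e·f₀/(v − v_e) = 2 × 39.44 × 614/294.56 ≈ 164 Hz.

164 Hz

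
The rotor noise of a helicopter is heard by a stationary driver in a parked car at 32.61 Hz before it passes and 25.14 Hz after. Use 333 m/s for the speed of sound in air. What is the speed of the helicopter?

43 m/s

f₁/f₂ = (v + v_s)/(v − v_s), so v_s = v · (f₁ − f₂)/(f₁ + f₂).
v_s = 333 × (32.61 − 25.14)/(32.61 + 25.14) = 333 × 7.47/57.75 ≈ 43 m/s.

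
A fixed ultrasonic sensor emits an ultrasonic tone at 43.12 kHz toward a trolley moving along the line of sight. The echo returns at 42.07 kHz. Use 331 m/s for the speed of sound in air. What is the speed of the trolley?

Double Doppler shift off a moving reflector: f₂ = f₀ · (v + u)/(v − u) (u > 0 toward emitter).
Rearranging, u = v · (f₂ − f₀)/(f₂ + f₀) = 331 × -1.05/85.19 ≈ -4.1 m/s.
So the trolley is moving at 4.1 m/s away from the emitter.

4.1 m/s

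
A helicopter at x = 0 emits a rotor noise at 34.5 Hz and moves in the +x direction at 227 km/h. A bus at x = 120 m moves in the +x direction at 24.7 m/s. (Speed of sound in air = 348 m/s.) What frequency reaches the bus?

39.1 Hz

227 km/h = 63.06 m/s.
The observer lies on the +x side, so the source is heading toward the observer and the observer is heading away from the source.
With source approaching and observer receding, f' = f · (v − v_o)/(v − v_s).
f' = 34.5 × (348 − 24.7)/(348 − 63.06) = 34.5 × 323.3/284.94 ≈ 39.1 Hz.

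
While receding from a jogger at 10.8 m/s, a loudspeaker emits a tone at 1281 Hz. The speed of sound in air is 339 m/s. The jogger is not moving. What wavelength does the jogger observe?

27.3 cm

With the source moving away from a stationary observer, f' = f · v/(v + v_s).
f' = 1281 × 339/(339 + 10.8) ≈ 1241 Hz.
λ' = v/f' = 339/1241.45 ≈ 27.3 cm.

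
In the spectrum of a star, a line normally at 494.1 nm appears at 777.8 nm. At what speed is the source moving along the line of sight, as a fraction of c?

0.425

λ'/λ₀ = 1.5742 > 1 (redshift), so the source is receding.
λ'/λ₀ = √((1 + β)/(1 − β)) for a receding source ⇒ β = (r² − 1)/(r² + 1) with r = λ'/λ₀.
β = (2.4780 − 1)/(2.4780 + 1) ≈ 0.425.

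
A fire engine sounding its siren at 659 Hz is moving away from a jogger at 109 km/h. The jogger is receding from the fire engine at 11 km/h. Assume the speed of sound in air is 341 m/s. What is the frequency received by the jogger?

600 Hz

109 km/h = 30.28 m/s; 11 km/h = 3.056 m/s.
General Doppler shift: f' = f · (v − v_o)/(v + v_s).
f' = 659 × (341 − 3.056)/(341 + 30.28) = 659 × 337.94/371.28 ≈ 600 Hz.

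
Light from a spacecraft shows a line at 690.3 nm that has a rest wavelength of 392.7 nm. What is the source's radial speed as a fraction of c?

0.511c

λ'/λ₀ = 1.7578 > 1 (redshift), so the source is receding.
λ'/λ₀ = √((1 + β)/(1 − β)) for a receding source ⇒ β = (r² − 1)/(r² + 1) with r = λ'/λ₀.
β = (3.0900 − 1)/(3.0900 + 1) ≈ 0.511.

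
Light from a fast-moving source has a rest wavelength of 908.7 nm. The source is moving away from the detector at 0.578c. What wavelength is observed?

1757.2 nm

Relativistic Doppler for wavelength: λ' = λ₀ · √((1 + β)/(1 − β)).
λ' = 908.7 × √(1.5780/0.4220) = 908.7 × 1.93374 ≈ 1757.2 nm.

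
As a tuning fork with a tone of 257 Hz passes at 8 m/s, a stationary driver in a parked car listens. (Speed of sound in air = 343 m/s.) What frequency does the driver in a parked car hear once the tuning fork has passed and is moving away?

251 Hz

Receding: f₂ = f · v/(v + v_s) = 257 × 343/351 ≈ 251 Hz.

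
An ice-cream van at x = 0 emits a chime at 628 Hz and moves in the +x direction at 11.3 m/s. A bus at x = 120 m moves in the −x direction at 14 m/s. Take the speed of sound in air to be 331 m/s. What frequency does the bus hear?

678 Hz

The observer lies on the +x side, so the source is heading toward the observer and the observer is heading toward the source.
With source approaching and observer approaching, f' = f · (v + v_o)/(v − v_s).
f' = 628 × (331 + 14)/(331 − 11.3) = 628 × 345/319.7 ≈ 678 Hz.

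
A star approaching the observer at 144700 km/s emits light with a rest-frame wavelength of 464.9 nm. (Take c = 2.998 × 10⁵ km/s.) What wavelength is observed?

274.6 nm

β = v/c = 144700/299800 = 0.4827.
Relativistic Doppler for wavelength: λ' = λ₀ · √((1 − β)/(1 + β)).
λ' = 464.9 × √(0.5173/1.4827) = 464.9 × 0.59070 ≈ 274.6 nm.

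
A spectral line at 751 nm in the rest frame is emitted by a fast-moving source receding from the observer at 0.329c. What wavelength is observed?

1056.9 nm

Relativistic Doppler for wavelength: λ' = λ₀ · √((1 + β)/(1 − β)).
λ' = 751 × √(1.3290/0.6710) = 751 × 1.40735 ≈ 1056.9 nm.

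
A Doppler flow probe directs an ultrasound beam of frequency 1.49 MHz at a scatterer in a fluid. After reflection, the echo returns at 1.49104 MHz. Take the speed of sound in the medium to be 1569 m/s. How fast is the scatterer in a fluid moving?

Double Doppler shift off a moving reflector: f₂ = f₀ · (v + u)/(v − u) (u > 0 toward emitter).
Rearranging, u = v · (f₂ − f₀)/(f₂ + f₀) = 1569 × 0.00104/2.98104 ≈ 0.55 m/s.
So the scatterer in a fluid is moving at 0.55 m/s toward the emitter.

0.55 m/s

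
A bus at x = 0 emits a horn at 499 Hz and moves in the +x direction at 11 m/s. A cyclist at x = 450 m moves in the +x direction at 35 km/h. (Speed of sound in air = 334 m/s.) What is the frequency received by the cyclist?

501 Hz

35 km/h = 9.722 m/s.
The observer lies on the +x side, so the source is heading toward the observer and the observer is heading away from the source.
Both move, so f' = f · (v − v_o)/(v − v_s).
f' = 499 × (334 − 9.722)/(334 − 11) = 499 × 324.28/323 ≈ 501 Hz.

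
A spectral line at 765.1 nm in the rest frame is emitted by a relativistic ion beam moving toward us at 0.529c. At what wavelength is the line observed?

424.6 nm

Relativistic Doppler for wavelength: λ' = λ₀ · √((1 − β)/(1 + β)).
λ' = 765.1 × √(0.4710/1.5290) = 765.1 × 0.55502 ≈ 424.6 nm.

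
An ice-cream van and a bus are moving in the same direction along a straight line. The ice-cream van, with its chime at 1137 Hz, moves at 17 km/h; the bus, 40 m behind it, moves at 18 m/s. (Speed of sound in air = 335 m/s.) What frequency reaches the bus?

1181 Hz

17 km/h = 4.722 m/s.
The bus is behind, so the ice-cream van is moving away from it while the bus is moving toward the ice-cream van.
Both move, so f' = f · (v + v_o)/(v + v_s).
f' = 1137 × (335 + 18)/(335 + 4.722) = 1137 × 353/339.72 ≈ 1181 Hz.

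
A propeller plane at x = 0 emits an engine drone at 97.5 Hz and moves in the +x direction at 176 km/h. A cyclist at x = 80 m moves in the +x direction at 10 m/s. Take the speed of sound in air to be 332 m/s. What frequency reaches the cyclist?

176 km/h = 48.89 m/s.
The observer lies on the +x side, so the source is heading toward the observer and the observer is heading away from the source.
General Doppler shift: f' = f · (v − v_o)/(v − v_s).
f' = 97.5 × (332 − 10)/(332 − 48.89) = 97.5 × 322/283.11 ≈ 111 Hz.

111 Hz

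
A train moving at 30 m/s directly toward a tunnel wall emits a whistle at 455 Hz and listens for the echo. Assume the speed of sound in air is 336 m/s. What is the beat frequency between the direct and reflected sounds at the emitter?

The tunnel wall receives the sound from a moving source: f₁ = f₀ · v/(v − v_e) = 455 × 336/306 ≈ 499.6 Hz.
On the return leg the train is a moving observer: f₂ = f₁ · (v + v_e)/v = 499.6 × 366/336 ≈ 544.2 Hz.
Equivalently f₂ = f₀ · (v + v_e)/(v − v_e).
Beat against the emitted tone: |f₂ − f₀| = 2v_e·f₀/(v − v_e) = 2 × 30 × 455/306 ≈ 89 Hz.

89 Hz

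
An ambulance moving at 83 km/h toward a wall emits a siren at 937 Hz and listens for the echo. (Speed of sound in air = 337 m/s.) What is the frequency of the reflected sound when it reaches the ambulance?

83 km/h = 23.06 m/s.
The wall receives the sound from a moving source: f₁ = f₀ · v/(v − v_e) = 937 × 337/313.94 ≈ 1006 Hz.
On the return leg the ambulance is a moving observer: f₂ = f₁ · (v + v_e)/v = 1006 × 360.06/337 ≈ 1075 Hz.

1075 Hz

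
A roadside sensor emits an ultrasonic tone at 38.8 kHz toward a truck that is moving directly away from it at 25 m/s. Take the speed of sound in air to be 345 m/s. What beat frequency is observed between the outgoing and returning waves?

5243 Hz

At the truck (a moving observer), f₁ = f₀ · (v − u)/v = 38.8 × 320/345 ≈ 35.99 kHz.
On reflection it acts as a source moving away from the stationary detector: f₂ = f₁ · v/(v + u) = 35.99 × 345/370 ≈ 33.56 kHz.
Equivalently f₂ = f₀ · (v − u)/(v + u).
Beat frequency (with f₀ = 38800 Hz): |f₂ − f₀| = 2u·f₀/(v + u) = 2 × 25 × 38800/370 ≈ 5243 Hz.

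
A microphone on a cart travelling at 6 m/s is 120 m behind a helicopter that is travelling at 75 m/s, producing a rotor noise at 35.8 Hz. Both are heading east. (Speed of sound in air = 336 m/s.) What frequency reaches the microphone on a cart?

29.8 Hz

The microphone on a cart is behind, so the helicopter is moving away from it while the microphone on a cart is moving toward the helicopter.
General Doppler shift: f' = f · (v + v_o)/(v + v_s).
f' = 35.8 × (336 + 6)/(336 + 75) = 35.8 × 342/411 ≈ 29.8 Hz.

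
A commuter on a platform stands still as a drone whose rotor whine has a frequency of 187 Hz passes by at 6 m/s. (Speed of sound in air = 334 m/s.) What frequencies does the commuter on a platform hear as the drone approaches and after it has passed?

190 Hz approaching; 184 Hz receding

Approaching: f₁ = f · v/(v − v_s) = 187 × 334/328 ≈ 190 Hz.
Receding: f₂ = f · v/(v + v_s) = 187 × 334/340 ≈ 184 Hz.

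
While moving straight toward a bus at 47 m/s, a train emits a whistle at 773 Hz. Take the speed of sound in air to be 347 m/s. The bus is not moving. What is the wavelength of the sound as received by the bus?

Moving source, stationary observer: f' = f · v/(v − v_s) since the source is approaching.
f' = 773 × 347/(347 − 47) ≈ 894 Hz.
λ' = v/f' = 347/894.103 ≈ 38.8 cm.

38.8 cm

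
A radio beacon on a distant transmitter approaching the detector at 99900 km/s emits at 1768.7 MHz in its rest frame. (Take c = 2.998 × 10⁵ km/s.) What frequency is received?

2501.0 MHz

β = v/c = 99900/299800 = 0.3332.
Relativistic Doppler for frequency: f' = f₀ · √((1 + β)/(1 − β)).
f' = 1768.7 × √(1.3332/0.6668) = 1768.7 × 1.41404 ≈ 2501.0 MHz.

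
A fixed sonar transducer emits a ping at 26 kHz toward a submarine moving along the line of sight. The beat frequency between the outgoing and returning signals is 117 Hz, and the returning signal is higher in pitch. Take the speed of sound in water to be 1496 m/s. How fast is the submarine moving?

Double Doppler shift off a moving reflector: f₂ = f₀ · (v + u)/(v − u) (u > 0 toward emitter).
Returning signal is higher, so f₂ = f₀ + Δf = 26000 + 117 = 26117 Hz.
Rearranging, u = v · (f₂ − f₀)/(f₂ + f₀) = 1496 × 117/52117 ≈ 3.4 m/s.
So the submarine is moving at 3.4 m/s toward the emitter.

3.4 m/s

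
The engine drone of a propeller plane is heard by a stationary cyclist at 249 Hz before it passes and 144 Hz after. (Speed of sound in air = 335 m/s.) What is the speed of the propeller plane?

f₁/f₂ = (v + v_s)/(v − v_s), so v_s = v · (f₁ − f₂)/(f₁ + f₂).
v_s = 335 × (249 − 144)/(249 + 144) = 335 × 105/393 ≈ 90 m/s.

90 m/s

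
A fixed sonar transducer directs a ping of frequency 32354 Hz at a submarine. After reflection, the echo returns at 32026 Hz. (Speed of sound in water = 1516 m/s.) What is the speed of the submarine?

Double Doppler shift off a moving reflector: f₂ = f₀ · (v + u)/(v − u) (u > 0 toward emitter).
Rearranging, u = v · (f₂ − f₀)/(f₂ + f₀) = 1516 × -328/64380 ≈ -7.7 m/s.
So the submarine is moving at 7.7 m/s away from the emitter.

7.7 m/s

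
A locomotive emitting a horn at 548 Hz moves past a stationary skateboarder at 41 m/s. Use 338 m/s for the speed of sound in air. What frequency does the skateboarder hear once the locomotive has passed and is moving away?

Receding: f₂ = f · v/(v + v_s) = 548 × 338/379 ≈ 489 Hz.

489 Hz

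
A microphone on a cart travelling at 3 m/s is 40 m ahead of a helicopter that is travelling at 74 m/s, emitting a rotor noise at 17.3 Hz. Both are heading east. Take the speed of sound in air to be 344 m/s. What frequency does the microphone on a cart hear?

21.8 Hz

The microphone on a cart is ahead, so the helicopter is moving toward it while the microphone on a cart is moving away from the helicopter.
Both move, so f' = f · (v − v_o)/(v − v_s).
f' = 17.3 × (344 − 3)/(344 − 74) = 17.3 × 341/270 ≈ 21.8 Hz.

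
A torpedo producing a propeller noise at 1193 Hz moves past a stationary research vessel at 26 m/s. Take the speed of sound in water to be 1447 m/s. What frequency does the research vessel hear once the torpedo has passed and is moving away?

1172 Hz

Receding: f₂ = f · v/(v + v_s) = 1193 × 1447/1473 ≈ 1172 Hz.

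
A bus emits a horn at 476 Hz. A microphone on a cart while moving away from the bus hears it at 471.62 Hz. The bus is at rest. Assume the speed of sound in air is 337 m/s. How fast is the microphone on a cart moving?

3.1 m/s

f' = f · (v − v_o)/v ⇒ v_o = v · |f'/f − 1|.
v_o = 337 × |471.62/476 − 1| = 337 × 0.009202 ≈ 3.1 m/s.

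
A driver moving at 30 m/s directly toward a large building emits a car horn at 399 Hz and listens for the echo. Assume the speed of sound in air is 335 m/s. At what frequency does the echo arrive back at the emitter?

The large building receives the sound from a moving source: f₁ = f₀ · v/(v − v_e) = 399 × 335/305 ≈ 438 Hz.
On the return leg the driver is a moving observer: f₂ = f₁ · (v + v_e)/v = 438 × 365/335 ≈ 477 Hz.

477 Hz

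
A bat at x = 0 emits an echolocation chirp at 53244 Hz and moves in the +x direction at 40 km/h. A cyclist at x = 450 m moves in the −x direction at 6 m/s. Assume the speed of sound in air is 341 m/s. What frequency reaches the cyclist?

56006 Hz

40 km/h = 11.11 m/s.
The observer lies on the +x side, so the source is heading toward the observer and the observer is heading toward the source.
General Doppler shift: f' = f · (v + v_o)/(v − v_s).
f' = 53244 × (341 + 6)/(341 − 11.11) = 53244 × 347/329.89 ≈ 56006 Hz.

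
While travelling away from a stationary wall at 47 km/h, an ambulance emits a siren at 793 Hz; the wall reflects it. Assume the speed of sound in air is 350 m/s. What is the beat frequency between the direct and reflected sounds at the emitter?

57.0 Hz

47 km/h = 13.06 m/s.
The wall receives the sound from a moving source: f₁ = f₀ · v/(v + v_e) = 793 × 350/363.06 ≈ 764.5 Hz.
On the return leg the ambulance is a moving observer: f₂ = f₁ · (v − v_e)/v = 764.5 × 336.94/350 ≈ 736.0 Hz.
Beat against the emitted tone: |f₂ − f₀| = 2v_e·f₀/(v + v_e) = 2 × 13.06 × 793/363.06 ≈ 57.0 Hz.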